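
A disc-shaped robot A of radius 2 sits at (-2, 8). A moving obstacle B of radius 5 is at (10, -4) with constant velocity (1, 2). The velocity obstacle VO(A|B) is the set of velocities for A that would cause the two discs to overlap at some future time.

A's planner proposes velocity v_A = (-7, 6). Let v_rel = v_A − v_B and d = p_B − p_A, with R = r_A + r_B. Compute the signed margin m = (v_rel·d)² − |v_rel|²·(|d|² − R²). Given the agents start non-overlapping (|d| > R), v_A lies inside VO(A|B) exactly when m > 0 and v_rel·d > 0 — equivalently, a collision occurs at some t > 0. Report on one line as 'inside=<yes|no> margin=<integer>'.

d = (12, -12),  |d|² = 288;  R = 2+5 = 7,  c = 288−7² = 239
v_rel = (-8, 4),  |v_rel|² = 80;  v_rel·d = (-8)·(12) + (4)·(-12) = -144
80·t² + 288·t + 239 = 0  ⇒  m = (-144)² − 80·239 = 1616
m = 1616 > 0,  v_rel·d = -144 < 0  ⇒  outside

inside=no margin=1616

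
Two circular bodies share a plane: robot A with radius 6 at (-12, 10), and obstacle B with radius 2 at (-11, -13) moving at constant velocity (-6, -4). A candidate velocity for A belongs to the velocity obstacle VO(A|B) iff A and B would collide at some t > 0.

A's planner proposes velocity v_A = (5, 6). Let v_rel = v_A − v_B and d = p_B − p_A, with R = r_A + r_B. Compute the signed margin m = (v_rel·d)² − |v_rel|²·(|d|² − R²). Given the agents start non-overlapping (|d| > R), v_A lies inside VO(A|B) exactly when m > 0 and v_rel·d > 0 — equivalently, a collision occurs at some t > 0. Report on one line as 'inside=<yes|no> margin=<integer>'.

d = (1, -23),  |d|² = 530;  R = 6+2 = 8,  c = 530−8² = 466
v_rel = (11, 10),  |v_rel|² = 221;  v_rel·d = (11)·(1) + (10)·(-23) = -219
221·t² + 438·t + 466 = 0  ⇒  m = (-219)² − 221·466 = -55025
m = -55025 < 0,  v_rel·d = -219 < 0  ⇒  outside

inside=no margin=-55025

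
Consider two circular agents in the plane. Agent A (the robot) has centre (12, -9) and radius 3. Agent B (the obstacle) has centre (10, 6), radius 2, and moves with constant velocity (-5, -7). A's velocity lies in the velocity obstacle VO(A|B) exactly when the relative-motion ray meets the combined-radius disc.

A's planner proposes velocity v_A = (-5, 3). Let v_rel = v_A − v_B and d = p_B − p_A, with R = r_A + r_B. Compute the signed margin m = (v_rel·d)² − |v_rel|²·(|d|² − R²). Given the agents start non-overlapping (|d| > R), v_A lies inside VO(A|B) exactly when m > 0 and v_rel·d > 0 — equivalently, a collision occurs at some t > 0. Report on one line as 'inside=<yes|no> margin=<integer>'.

d = (-2, 15),  |d|² = 229;  R = 3+2 = 5,  c = 229−5² = 204
v_rel = (0, 10),  |v_rel|² = 100;  v_rel·d = (0)·(-2) + (10)·(15) = 150
100·t² − 300·t + 204 = 0  ⇒  m = 150² − 100·204 = 2100
m = 2100 > 0,  v_rel·d = 150 > 0  ⇒  inside

inside=yes margin=2100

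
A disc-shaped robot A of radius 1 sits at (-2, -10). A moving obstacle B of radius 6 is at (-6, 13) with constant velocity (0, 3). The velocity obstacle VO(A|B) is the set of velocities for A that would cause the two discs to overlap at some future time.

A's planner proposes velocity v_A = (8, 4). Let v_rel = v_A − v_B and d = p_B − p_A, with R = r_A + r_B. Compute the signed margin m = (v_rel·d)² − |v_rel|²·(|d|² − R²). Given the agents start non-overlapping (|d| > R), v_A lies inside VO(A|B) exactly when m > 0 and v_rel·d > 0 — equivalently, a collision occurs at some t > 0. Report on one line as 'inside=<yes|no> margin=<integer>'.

d = (-4, 23),  |d|² = 545;  R = 1+6 = 7,  c = 545−7² = 496
v_rel = (8, 1),  |v_rel|² = 65;  v_rel·d = (8)·(-4) + (1)·(23) = -9
65·t² + 18·t + 496 = 0  ⇒  m = (-9)² − 65·496 = -32159
m = -32159 < 0,  v_rel·d = -9 < 0  ⇒  outside

inside=no margin=-32159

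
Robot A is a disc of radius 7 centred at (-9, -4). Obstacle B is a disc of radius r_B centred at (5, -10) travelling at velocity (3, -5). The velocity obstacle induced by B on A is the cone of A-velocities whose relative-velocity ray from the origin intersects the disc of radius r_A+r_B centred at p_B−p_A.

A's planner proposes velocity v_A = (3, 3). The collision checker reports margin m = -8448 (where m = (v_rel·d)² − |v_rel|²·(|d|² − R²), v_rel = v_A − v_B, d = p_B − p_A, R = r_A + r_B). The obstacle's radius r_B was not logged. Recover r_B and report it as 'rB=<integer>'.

m = -8448
d = (14, -6);  v_rel = (0, 8),  |v_rel|² = 64
v_rel×d = (0)·(-6) − (8)·(14) = -112
since m = R²·64 − (-112)²:  R² = (12544 + -8448) / 64 = 64
R = √64 = 8  ⇒  r_B = 8 − 7 = 1

rB=1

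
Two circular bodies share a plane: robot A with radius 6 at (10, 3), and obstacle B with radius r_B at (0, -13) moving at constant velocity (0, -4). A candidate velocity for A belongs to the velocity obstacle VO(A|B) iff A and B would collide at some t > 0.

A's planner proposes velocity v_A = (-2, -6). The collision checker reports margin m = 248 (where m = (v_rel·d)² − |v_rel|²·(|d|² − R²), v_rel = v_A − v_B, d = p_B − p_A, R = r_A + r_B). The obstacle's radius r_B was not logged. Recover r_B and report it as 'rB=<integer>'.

m = 248
d = (-10, -16);  v_rel = (-2, -2),  |v_rel|² = 8
v_rel×d = (-2)·(-16) − (-2)·(-10) = 12
since m = R²·8 − 12²:  R² = (144 + 248) / 8 = 49
R = √49 = 7  ⇒  r_B = 7 − 6 = 1

rB=1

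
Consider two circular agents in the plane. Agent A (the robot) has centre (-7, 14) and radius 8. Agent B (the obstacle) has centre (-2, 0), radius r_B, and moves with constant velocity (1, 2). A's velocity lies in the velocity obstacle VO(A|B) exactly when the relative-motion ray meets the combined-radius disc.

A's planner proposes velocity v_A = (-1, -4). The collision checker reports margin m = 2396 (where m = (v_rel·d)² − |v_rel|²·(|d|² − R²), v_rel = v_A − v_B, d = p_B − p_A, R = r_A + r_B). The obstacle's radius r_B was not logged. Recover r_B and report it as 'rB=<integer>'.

m = 2396
d = (5, -14);  v_rel = (-2, -6),  |v_rel|² = 40
v_rel×d = (-2)·(-14) − (-6)·(5) = 58
since m = R²·40 − 58²:  R² = (3364 + 2396) / 40 = 144
R = √144 = 12  ⇒  r_B = 12 − 8 = 4

rB=4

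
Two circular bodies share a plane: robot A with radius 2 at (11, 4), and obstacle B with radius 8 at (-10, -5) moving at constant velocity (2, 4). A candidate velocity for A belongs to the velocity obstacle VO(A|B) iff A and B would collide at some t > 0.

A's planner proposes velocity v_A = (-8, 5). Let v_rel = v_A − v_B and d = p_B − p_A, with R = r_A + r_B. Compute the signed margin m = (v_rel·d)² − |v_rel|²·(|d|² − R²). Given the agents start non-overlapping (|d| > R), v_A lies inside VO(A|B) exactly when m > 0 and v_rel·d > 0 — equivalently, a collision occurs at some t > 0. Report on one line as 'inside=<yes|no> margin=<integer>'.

d = (-21, -9),  |d|² = 522;  R = 2+8 = 10,  c = 522−10² = 422
v_rel = (-10, 1),  |v_rel|² = 101;  v_rel·d = (-10)·(-21) + (1)·(-9) = 201
101·t² − 402·t + 422 = 0  ⇒  m = 201² − 101·422 = -2221
m = -2221 < 0,  v_rel·d = 201 > 0  ⇒  outside

inside=no margin=-2221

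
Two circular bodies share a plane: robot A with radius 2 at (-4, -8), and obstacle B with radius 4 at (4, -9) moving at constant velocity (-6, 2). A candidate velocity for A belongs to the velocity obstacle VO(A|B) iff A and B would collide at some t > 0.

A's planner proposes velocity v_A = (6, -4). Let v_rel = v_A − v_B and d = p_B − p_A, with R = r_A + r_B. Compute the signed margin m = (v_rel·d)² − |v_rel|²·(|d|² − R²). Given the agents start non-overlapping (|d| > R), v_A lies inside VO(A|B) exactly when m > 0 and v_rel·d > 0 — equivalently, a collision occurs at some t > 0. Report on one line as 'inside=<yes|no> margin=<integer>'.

d = (8, -1),  |d|² = 65;  R = 2+4 = 6,  c = 65−6² = 29
v_rel = (12, -6),  |v_rel|² = 180;  v_rel·d = (12)·(8) + (-6)·(-1) = 102
180·t² − 204·t + 29 = 0  ⇒  m = 102² − 180·29 = 5184
m = 5184 > 0,  v_rel·d = 102 > 0  ⇒  inside

inside=yes margin=5184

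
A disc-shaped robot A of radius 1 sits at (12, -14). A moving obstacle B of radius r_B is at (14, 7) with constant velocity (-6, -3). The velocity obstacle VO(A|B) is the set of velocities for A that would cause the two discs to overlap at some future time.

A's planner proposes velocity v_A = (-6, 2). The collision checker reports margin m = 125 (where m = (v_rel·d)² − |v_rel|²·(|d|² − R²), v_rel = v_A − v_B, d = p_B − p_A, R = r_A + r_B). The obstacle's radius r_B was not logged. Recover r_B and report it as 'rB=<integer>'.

m = 125
d = (2, 21);  v_rel = (0, 5),  |v_rel|² = 25
v_rel×d = (0)·(21) − (5)·(2) = -10
since m = R²·25 − (-10)²:  R² = (100 + 125) / 25 = 9
R = √9 = 3  ⇒  r_B = 3 − 1 = 2

rB=2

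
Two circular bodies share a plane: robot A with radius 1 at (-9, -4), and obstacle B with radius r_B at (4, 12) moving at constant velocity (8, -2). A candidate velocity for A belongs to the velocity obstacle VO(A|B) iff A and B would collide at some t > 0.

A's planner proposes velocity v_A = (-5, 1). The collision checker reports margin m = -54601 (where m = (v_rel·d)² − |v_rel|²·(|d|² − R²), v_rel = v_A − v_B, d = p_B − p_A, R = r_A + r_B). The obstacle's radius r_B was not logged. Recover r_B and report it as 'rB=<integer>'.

m = -54601
d = (13, 16);  v_rel = (-13, 3),  |v_rel|² = 178
v_rel×d = (-13)·(16) − (3)·(13) = -247
since m = R²·178 − (-247)²:  R² = (61009 + -54601) / 178 = 36
R = √36 = 6  ⇒  r_B = 6 − 1 = 5

rB=5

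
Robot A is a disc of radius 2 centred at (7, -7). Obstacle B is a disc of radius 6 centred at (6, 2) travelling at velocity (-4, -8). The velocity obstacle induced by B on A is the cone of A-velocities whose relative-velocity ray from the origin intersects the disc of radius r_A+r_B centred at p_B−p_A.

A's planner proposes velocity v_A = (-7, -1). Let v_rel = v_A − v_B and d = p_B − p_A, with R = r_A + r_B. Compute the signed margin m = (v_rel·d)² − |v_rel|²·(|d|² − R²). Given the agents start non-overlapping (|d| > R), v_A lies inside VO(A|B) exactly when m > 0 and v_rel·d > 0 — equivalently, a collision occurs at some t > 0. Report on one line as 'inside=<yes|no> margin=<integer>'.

d = (-1, 9),  |d|² = 82;  R = 2+6 = 8,  c = 82−8² = 18
v_rel = (-3, 7),  |v_rel|² = 58;  v_rel·d = (-3)·(-1) + (7)·(9) = 66
58·t² − 132·t + 18 = 0  ⇒  m = 66² − 58·18 = 3312
m = 3312 > 0,  v_rel·d = 66 > 0  ⇒  inside

inside=yes margin=3312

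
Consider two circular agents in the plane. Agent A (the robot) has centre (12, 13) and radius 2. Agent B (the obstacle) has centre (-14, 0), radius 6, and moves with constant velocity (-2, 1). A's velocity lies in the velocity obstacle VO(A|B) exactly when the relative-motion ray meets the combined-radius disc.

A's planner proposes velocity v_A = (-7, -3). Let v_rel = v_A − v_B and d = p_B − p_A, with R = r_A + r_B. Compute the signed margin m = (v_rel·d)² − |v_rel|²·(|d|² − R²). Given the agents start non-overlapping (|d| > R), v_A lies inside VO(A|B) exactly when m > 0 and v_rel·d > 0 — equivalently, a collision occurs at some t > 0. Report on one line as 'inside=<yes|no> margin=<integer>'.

d = (-26, -13),  |d|² = 845;  R = 2+6 = 8,  c = 845−8² = 781
v_rel = (-5, -4),  |v_rel|² = 41;  v_rel·d = (-5)·(-26) + (-4)·(-13) = 182
41·t² − 364·t + 781 = 0  ⇒  m = 182² − 41·781 = 1103
m = 1103 > 0,  v_rel·d = 182 > 0  ⇒  inside

inside=yes margin=1103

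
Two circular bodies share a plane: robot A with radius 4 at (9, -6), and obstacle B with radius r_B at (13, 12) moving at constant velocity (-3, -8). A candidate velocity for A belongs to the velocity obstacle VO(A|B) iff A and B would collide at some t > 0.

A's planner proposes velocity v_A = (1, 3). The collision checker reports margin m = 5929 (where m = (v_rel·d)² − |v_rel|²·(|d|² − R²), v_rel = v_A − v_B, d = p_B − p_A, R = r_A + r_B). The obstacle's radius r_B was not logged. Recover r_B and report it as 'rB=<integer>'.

m = 5929
d = (4, 18);  v_rel = (4, 11),  |v_rel|² = 137
v_rel×d = (4)·(18) − (11)·(4) = 28
since m = R²·137 − 28²:  R² = (784 + 5929) / 137 = 49
R = √49 = 7  ⇒  r_B = 7 − 4 = 3

rB=3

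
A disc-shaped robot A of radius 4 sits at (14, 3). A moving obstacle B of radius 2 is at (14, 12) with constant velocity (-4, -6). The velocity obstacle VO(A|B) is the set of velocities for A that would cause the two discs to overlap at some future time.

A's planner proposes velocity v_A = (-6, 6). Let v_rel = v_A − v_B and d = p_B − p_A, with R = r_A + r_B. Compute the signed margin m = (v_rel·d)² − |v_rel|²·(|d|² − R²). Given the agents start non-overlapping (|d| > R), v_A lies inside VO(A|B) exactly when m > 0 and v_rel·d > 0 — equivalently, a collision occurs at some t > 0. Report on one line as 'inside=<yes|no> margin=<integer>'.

d = (0, 9),  |d|² = 81;  R = 4+2 = 6,  c = 81−6² = 45
v_rel = (-2, 12),  |v_rel|² = 148;  v_rel·d = (-2)·(0) + (12)·(9) = 108
148·t² − 216·t + 45 = 0  ⇒  m = 108² − 148·45 = 5004
m = 5004 > 0,  v_rel·d = 108 > 0  ⇒  inside

inside=yes margin=5004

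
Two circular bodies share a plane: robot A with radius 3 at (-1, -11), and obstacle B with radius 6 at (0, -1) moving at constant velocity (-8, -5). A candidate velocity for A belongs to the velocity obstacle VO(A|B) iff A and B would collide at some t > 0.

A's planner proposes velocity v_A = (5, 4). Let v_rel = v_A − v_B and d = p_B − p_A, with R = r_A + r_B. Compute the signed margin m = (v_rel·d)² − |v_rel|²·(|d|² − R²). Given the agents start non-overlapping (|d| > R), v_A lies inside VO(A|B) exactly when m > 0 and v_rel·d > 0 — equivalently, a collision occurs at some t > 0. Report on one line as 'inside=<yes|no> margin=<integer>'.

d = (1, 10),  |d|² = 101;  R = 3+6 = 9,  c = 101−9² = 20
v_rel = (13, 9),  |v_rel|² = 250;  v_rel·d = (13)·(1) + (9)·(10) = 103
250·t² − 206·t + 20 = 0  ⇒  m = 103² − 250·20 = 5609
m = 5609 > 0,  v_rel·d = 103 > 0  ⇒  inside

inside=yes margin=5609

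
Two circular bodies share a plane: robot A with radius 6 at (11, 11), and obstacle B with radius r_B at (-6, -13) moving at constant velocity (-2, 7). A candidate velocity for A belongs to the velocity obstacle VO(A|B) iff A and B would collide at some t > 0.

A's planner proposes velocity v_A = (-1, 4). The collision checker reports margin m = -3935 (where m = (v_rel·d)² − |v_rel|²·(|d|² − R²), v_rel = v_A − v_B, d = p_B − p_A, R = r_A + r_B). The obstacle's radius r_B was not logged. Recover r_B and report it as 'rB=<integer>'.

m = -3935
d = (-17, -24);  v_rel = (1, -3),  |v_rel|² = 10
v_rel×d = (1)·(-24) − (-3)·(-17) = -75
since m = R²·10 − (-75)²:  R² = (5625 + -3935) / 10 = 169
R = √169 = 13  ⇒  r_B = 13 − 6 = 7

rB=7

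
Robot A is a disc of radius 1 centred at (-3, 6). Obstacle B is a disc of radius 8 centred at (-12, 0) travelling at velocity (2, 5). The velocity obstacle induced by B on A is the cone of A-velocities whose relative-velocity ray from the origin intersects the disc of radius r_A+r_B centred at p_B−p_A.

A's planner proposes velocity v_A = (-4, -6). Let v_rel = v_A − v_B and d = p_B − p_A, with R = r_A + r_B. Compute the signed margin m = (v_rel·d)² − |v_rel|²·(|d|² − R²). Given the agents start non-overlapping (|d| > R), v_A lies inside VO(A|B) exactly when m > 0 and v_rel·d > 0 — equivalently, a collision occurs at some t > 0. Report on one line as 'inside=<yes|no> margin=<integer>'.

d = (-9, -6),  |d|² = 117;  R = 1+8 = 9,  c = 117−9² = 36
v_rel = (-6, -11),  |v_rel|² = 157;  v_rel·d = (-6)·(-9) + (-11)·(-6) = 120
157·t² − 240·t + 36 = 0  ⇒  m = 120² − 157·36 = 8748
m = 8748 > 0,  v_rel·d = 120 > 0  ⇒  inside

inside=yes margin=8748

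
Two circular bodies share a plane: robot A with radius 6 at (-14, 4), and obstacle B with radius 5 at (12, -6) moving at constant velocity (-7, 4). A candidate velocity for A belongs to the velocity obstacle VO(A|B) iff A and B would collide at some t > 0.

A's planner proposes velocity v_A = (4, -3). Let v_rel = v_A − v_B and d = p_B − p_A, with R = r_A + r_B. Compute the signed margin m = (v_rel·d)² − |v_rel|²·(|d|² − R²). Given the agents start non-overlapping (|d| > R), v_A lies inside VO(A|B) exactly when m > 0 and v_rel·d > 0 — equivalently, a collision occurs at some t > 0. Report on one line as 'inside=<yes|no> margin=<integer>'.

d = (26, -10),  |d|² = 776;  R = 6+5 = 11,  c = 776−11² = 655
v_rel = (11, -7),  |v_rel|² = 170;  v_rel·d = (11)·(26) + (-7)·(-10) = 356
170·t² − 712·t + 655 = 0  ⇒  m = 356² − 170·655 = 15386
m = 15386 > 0,  v_rel·d = 356 > 0  ⇒  inside

inside=yes margin=15386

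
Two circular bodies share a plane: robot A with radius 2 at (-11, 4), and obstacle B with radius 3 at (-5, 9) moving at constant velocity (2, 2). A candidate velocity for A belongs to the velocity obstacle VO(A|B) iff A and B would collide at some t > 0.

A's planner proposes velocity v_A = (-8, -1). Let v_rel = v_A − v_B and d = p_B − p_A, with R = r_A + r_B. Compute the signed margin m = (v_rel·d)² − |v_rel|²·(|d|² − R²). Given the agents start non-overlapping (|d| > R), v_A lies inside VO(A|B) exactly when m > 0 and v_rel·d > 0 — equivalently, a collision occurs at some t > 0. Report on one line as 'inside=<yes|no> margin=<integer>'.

d = (6, 5),  |d|² = 61;  R = 2+3 = 5,  c = 61−5² = 36
v_rel = (-10, -3),  |v_rel|² = 109;  v_rel·d = (-10)·(6) + (-3)·(5) = -75
109·t² + 150·t + 36 = 0  ⇒  m = (-75)² − 109·36 = 1701
m = 1701 > 0,  v_rel·d = -75 < 0  ⇒  outside

inside=no margin=1701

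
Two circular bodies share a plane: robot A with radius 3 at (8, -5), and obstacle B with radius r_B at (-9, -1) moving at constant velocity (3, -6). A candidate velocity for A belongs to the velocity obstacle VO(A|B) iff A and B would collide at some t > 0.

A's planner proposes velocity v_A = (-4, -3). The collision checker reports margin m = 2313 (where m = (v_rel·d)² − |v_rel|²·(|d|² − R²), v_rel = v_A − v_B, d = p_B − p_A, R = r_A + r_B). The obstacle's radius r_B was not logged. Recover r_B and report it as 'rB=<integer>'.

m = 2313
d = (-17, 4);  v_rel = (-7, 3),  |v_rel|² = 58
v_rel×d = (-7)·(4) − (3)·(-17) = 23
since m = R²·58 − 23²:  R² = (529 + 2313) / 58 = 49
R = √49 = 7  ⇒  r_B = 7 − 3 = 4

rB=4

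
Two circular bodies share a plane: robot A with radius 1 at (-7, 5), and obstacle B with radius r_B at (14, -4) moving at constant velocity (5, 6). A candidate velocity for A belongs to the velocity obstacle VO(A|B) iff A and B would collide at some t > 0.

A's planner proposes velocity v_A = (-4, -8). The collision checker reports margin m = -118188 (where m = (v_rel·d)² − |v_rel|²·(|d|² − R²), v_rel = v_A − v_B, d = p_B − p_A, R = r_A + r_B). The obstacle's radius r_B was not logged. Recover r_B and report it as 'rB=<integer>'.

m = -118188
d = (21, -9);  v_rel = (-9, -14),  |v_rel|² = 277
v_rel×d = (-9)·(-9) − (-14)·(21) = 375
since m = R²·277 − 375²:  R² = (140625 + -118188) / 277 = 81
R = √81 = 9  ⇒  r_B = 9 − 1 = 8

rB=8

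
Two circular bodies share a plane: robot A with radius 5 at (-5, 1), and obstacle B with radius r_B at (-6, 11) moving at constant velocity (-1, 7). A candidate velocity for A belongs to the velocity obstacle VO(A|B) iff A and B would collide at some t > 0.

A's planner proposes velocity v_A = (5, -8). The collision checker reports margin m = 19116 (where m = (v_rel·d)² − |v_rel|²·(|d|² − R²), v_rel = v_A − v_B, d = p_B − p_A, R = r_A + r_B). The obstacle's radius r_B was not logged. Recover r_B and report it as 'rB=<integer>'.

m = 19116
d = (-1, 10);  v_rel = (6, -15),  |v_rel|² = 261
v_rel×d = (6)·(10) − (-15)·(-1) = 45
since m = R²·261 − 45²:  R² = (2025 + 19116) / 261 = 81
R = √81 = 9  ⇒  r_B = 9 − 5 = 4

rB=4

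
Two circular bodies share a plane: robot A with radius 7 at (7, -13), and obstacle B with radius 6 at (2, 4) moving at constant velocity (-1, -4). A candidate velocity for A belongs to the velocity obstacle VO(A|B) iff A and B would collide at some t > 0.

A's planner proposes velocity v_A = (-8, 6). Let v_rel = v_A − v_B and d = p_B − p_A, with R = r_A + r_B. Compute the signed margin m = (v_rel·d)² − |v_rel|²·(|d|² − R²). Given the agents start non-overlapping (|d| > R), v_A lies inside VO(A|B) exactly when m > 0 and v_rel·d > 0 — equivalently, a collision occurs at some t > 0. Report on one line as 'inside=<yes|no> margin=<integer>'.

d = (-5, 17),  |d|² = 314;  R = 7+6 = 13,  c = 314−13² = 145
v_rel = (-7, 10),  |v_rel|² = 149;  v_rel·d = (-7)·(-5) + (10)·(17) = 205
149·t² − 410·t + 145 = 0  ⇒  m = 205² − 149·145 = 20420
m = 20420 > 0,  v_rel·d = 205 > 0  ⇒  inside

inside=yes margin=20420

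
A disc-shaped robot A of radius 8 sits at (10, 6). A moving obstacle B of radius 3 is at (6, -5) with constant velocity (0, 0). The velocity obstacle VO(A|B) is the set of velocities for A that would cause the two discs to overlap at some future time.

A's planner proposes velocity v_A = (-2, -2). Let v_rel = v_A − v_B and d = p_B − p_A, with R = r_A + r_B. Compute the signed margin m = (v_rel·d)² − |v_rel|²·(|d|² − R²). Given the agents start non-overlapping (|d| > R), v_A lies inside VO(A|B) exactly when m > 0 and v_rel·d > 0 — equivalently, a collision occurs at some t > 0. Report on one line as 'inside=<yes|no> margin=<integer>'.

d = (-4, -11),  |d|² = 137;  R = 8+3 = 11,  c = 137−11² = 16
v_rel = (-2, -2),  |v_rel|² = 8;  v_rel·d = (-2)·(-4) + (-2)·(-11) = 30
8·t² − 60·t + 16 = 0  ⇒  m = 30² − 8·16 = 772
m = 772 > 0,  v_rel·d = 30 > 0  ⇒  inside

inside=yes margin=772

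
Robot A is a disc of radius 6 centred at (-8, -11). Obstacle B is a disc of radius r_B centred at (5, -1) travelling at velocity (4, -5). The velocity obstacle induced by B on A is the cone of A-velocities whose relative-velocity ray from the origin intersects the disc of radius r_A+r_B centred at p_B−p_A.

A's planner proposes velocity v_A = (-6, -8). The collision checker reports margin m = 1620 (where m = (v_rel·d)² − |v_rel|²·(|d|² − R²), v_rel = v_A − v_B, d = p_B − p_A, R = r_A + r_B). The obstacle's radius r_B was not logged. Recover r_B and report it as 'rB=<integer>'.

m = 1620
d = (13, 10);  v_rel = (-10, -3),  |v_rel|² = 109
v_rel×d = (-10)·(10) − (-3)·(13) = -61
since m = R²·109 − (-61)²:  R² = (3721 + 1620) / 109 = 49
R = √49 = 7  ⇒  r_B = 7 − 6 = 1

rB=1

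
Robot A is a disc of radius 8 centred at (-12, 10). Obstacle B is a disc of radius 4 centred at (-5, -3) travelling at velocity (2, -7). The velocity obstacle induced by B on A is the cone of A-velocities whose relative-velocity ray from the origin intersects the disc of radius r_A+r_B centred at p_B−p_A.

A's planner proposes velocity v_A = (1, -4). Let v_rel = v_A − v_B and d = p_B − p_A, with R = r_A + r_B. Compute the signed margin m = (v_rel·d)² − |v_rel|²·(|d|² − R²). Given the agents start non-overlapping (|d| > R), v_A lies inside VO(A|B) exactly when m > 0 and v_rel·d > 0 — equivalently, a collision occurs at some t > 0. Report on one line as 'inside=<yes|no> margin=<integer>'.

d = (7, -13),  |d|² = 218;  R = 8+4 = 12,  c = 218−12² = 74
v_rel = (-1, 3),  |v_rel|² = 10;  v_rel·d = (-1)·(7) + (3)·(-13) = -46
10·t² + 92·t + 74 = 0  ⇒  m = (-46)² − 10·74 = 1376
m = 1376 > 0,  v_rel·d = -46 < 0  ⇒  outside

inside=no margin=1376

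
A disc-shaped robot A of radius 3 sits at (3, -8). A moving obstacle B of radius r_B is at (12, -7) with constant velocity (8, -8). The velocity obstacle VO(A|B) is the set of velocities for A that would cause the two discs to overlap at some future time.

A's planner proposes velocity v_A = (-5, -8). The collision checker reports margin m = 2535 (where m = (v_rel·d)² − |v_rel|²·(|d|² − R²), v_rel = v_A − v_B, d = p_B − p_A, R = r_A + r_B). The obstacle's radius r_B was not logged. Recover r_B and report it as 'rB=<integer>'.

m = 2535
d = (9, 1);  v_rel = (-13, 0),  |v_rel|² = 169
v_rel×d = (-13)·(1) − (0)·(9) = -13
since m = R²·169 − (-13)²:  R² = (169 + 2535) / 169 = 16
R = √16 = 4  ⇒  r_B = 4 − 3 = 1

rB=1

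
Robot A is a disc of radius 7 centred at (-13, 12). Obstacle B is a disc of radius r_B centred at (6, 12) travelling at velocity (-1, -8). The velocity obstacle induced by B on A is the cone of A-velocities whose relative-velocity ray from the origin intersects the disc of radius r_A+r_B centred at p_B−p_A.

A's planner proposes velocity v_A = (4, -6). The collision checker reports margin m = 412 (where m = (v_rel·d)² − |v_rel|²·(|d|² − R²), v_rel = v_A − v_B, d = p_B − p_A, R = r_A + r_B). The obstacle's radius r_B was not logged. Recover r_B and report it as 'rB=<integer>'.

m = 412
d = (19, 0);  v_rel = (5, 2),  |v_rel|² = 29
v_rel×d = (5)·(0) − (2)·(19) = -38
since m = R²·29 − (-38)²:  R² = (1444 + 412) / 29 = 64
R = √64 = 8  ⇒  r_B = 8 − 7 = 1

rB=1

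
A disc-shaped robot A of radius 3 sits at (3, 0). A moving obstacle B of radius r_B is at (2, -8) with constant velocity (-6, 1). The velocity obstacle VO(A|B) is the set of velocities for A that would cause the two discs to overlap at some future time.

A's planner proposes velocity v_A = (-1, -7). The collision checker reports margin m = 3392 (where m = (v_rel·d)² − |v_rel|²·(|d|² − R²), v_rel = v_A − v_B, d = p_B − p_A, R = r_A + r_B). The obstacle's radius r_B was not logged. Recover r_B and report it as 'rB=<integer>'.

m = 3392
d = (-1, -8);  v_rel = (5, -8),  |v_rel|² = 89
v_rel×d = (5)·(-8) − (-8)·(-1) = -48
since m = R²·89 − (-48)²:  R² = (2304 + 3392) / 89 = 64
R = √64 = 8  ⇒  r_B = 8 − 3 = 5

rB=5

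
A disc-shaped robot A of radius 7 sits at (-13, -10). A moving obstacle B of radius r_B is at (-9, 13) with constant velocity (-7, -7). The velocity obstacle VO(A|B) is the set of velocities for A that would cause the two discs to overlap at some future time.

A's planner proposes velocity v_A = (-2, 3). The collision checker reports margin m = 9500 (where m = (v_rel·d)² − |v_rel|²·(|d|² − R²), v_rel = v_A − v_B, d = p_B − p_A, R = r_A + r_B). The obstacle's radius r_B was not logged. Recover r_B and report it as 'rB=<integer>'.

m = 9500
d = (4, 23);  v_rel = (5, 10),  |v_rel|² = 125
v_rel×d = (5)·(23) − (10)·(4) = 75
since m = R²·125 − 75²:  R² = (5625 + 9500) / 125 = 121
R = √121 = 11  ⇒  r_B = 11 − 7 = 4

rB=4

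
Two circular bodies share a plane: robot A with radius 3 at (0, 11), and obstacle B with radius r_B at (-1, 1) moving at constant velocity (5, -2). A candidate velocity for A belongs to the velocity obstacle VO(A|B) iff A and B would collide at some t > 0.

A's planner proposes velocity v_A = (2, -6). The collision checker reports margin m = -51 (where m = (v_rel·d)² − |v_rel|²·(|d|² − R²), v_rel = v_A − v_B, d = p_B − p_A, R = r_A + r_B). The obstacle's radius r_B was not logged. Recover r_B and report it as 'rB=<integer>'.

m = -51
d = (-1, -10);  v_rel = (-3, -4),  |v_rel|² = 25
v_rel×d = (-3)·(-10) − (-4)·(-1) = 26
since m = R²·25 − 26²:  R² = (676 + -51) / 25 = 25
R = √25 = 5  ⇒  r_B = 5 − 3 = 2

rB=2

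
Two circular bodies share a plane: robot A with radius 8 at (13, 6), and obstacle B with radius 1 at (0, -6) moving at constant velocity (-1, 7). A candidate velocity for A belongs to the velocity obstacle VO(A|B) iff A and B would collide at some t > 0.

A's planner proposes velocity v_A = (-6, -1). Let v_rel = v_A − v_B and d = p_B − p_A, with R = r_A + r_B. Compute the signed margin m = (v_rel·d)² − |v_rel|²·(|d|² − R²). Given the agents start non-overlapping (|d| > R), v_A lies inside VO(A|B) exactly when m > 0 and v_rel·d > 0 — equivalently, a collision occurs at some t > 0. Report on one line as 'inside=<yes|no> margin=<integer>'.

d = (-13, -12),  |d|² = 313;  R = 8+1 = 9,  c = 313−9² = 232
v_rel = (-5, -8),  |v_rel|² = 89;  v_rel·d = (-5)·(-13) + (-8)·(-12) = 161
89·t² − 322·t + 232 = 0  ⇒  m = 161² − 89·232 = 5273
m = 5273 > 0,  v_rel·d = 161 > 0  ⇒  inside

inside=yes margin=5273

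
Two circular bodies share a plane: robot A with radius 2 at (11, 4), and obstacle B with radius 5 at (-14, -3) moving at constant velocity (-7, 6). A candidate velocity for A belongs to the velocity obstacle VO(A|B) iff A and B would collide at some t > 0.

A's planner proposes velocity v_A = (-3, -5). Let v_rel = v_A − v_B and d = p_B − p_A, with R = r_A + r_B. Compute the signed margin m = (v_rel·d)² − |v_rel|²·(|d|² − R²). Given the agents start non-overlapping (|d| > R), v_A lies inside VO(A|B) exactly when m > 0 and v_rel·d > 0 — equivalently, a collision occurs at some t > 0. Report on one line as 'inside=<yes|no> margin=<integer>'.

d = (-25, -7),  |d|² = 674;  R = 2+5 = 7,  c = 674−7² = 625
v_rel = (4, -11),  |v_rel|² = 137;  v_rel·d = (4)·(-25) + (-11)·(-7) = -23
137·t² + 46·t + 625 = 0  ⇒  m = (-23)² − 137·625 = -85096
m = -85096 < 0,  v_rel·d = -23 < 0  ⇒  outside

inside=no margin=-85096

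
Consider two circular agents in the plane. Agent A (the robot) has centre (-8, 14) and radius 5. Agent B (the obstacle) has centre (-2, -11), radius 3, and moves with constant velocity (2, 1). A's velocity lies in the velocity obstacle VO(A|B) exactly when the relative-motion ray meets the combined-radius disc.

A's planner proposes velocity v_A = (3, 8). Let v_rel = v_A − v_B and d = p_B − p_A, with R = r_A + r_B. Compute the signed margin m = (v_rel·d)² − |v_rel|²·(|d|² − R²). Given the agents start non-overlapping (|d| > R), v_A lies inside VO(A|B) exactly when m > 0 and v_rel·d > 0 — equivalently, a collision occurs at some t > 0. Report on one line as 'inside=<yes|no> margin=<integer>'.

d = (6, -25),  |d|² = 661;  R = 5+3 = 8,  c = 661−8² = 597
v_rel = (1, 7),  |v_rel|² = 50;  v_rel·d = (1)·(6) + (7)·(-25) = -169
50·t² + 338·t + 597 = 0  ⇒  m = (-169)² − 50·597 = -1289
m = -1289 < 0,  v_rel·d = -169 < 0  ⇒  outside

inside=no margin=-1289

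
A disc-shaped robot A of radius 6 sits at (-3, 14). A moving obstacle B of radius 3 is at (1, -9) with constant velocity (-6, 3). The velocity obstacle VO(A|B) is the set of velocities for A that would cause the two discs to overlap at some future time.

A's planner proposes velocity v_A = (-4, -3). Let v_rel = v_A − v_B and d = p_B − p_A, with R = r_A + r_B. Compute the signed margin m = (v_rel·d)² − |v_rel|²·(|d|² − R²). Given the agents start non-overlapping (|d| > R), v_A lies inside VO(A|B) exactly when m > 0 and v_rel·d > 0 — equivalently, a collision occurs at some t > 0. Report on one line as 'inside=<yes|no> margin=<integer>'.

d = (4, -23),  |d|² = 545;  R = 6+3 = 9,  c = 545−9² = 464
v_rel = (2, -6),  |v_rel|² = 40;  v_rel·d = (2)·(4) + (-6)·(-23) = 146
40·t² − 292·t + 464 = 0  ⇒  m = 146² − 40·464 = 2756
m = 2756 > 0,  v_rel·d = 146 > 0  ⇒  inside

inside=yes margin=2756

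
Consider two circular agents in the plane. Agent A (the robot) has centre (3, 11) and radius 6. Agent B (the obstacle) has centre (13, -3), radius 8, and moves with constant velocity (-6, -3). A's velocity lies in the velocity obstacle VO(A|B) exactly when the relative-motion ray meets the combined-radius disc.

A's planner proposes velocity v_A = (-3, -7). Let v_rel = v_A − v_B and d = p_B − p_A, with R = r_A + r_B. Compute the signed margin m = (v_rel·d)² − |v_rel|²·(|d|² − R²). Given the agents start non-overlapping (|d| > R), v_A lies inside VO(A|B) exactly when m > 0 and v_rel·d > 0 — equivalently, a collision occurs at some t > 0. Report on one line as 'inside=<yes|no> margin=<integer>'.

d = (10, -14),  |d|² = 296;  R = 6+8 = 14,  c = 296−14² = 100
v_rel = (3, -4),  |v_rel|² = 25;  v_rel·d = (3)·(10) + (-4)·(-14) = 86
25·t² − 172·t + 100 = 0  ⇒  m = 86² − 25·100 = 4896
m = 4896 > 0,  v_rel·d = 86 > 0  ⇒  inside

inside=yes margin=4896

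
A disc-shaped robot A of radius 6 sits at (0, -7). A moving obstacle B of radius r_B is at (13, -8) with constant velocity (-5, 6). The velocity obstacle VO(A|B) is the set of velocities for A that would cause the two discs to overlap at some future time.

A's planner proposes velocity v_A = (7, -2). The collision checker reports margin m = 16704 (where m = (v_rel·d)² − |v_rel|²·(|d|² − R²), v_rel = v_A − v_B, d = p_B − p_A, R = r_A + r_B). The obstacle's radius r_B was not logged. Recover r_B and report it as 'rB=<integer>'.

m = 16704
d = (13, -1);  v_rel = (12, -8),  |v_rel|² = 208
v_rel×d = (12)·(-1) − (-8)·(13) = 92
since m = R²·208 − 92²:  R² = (8464 + 16704) / 208 = 121
R = √121 = 11  ⇒  r_B = 11 − 6 = 5

rB=5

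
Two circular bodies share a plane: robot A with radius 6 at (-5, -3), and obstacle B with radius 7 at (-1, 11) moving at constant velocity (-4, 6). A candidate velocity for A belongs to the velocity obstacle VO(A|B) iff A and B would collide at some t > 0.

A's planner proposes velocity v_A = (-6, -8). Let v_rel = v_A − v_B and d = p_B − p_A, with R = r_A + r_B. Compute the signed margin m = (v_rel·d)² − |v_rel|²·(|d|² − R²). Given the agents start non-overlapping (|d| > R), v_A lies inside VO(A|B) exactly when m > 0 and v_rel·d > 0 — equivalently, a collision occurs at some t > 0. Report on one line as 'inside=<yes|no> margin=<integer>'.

d = (4, 14),  |d|² = 212;  R = 6+7 = 13,  c = 212−13² = 43
v_rel = (-2, -14),  |v_rel|² = 200;  v_rel·d = (-2)·(4) + (-14)·(14) = -204
200·t² + 408·t + 43 = 0  ⇒  m = (-204)² − 200·43 = 33016
m = 33016 > 0,  v_rel·d = -204 < 0  ⇒  outside

inside=no margin=33016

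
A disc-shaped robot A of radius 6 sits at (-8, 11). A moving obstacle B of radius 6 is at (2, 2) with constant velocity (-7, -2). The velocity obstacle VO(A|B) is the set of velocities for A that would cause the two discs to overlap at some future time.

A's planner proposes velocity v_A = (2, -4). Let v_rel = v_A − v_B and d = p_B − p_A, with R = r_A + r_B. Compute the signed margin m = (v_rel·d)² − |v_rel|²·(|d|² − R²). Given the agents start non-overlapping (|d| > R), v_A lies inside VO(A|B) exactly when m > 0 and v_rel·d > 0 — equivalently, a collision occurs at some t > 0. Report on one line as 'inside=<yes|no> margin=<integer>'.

d = (10, -9),  |d|² = 181;  R = 6+6 = 12,  c = 181−12² = 37
v_rel = (9, -2),  |v_rel|² = 85;  v_rel·d = (9)·(10) + (-2)·(-9) = 108
85·t² − 216·t + 37 = 0  ⇒  m = 108² − 85·37 = 8519
m = 8519 > 0,  v_rel·d = 108 > 0  ⇒  inside

inside=yes margin=8519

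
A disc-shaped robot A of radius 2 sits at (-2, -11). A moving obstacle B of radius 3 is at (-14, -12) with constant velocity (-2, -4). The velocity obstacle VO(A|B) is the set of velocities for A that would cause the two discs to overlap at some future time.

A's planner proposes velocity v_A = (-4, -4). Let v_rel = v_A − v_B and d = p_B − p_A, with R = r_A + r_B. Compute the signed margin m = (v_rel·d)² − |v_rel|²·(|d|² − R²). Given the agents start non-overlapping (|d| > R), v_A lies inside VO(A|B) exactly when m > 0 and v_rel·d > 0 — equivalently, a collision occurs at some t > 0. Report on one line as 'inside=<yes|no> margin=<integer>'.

d = (-12, -1),  |d|² = 145;  R = 2+3 = 5,  c = 145−5² = 120
v_rel = (-2, 0),  |v_rel|² = 4;  v_rel·d = (-2)·(-12) + (0)·(-1) = 24
4·t² − 48·t + 120 = 0  ⇒  m = 24² − 4·120 = 96
m = 96 > 0,  v_rel·d = 24 > 0  ⇒  inside

inside=yes margin=96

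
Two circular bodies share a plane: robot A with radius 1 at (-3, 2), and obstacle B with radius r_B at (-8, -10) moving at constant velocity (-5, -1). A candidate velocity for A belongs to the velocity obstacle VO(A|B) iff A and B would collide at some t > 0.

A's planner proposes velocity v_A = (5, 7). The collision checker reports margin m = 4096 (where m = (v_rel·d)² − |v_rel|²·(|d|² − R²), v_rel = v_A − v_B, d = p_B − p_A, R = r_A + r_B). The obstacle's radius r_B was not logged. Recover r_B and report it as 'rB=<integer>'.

m = 4096
d = (-5, -12);  v_rel = (10, 8),  |v_rel|² = 164
v_rel×d = (10)·(-12) − (8)·(-5) = -80
since m = R²·164 − (-80)²:  R² = (6400 + 4096) / 164 = 64
R = √64 = 8  ⇒  r_B = 8 − 1 = 7

rB=7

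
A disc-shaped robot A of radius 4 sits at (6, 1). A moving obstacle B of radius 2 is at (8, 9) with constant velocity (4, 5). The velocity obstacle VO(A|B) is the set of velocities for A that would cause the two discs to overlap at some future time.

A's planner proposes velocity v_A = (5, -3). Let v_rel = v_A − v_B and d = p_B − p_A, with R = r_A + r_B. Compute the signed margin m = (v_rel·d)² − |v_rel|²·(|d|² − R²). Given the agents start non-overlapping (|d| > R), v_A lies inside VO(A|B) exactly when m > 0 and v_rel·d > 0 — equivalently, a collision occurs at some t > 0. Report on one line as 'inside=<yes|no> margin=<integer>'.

d = (2, 8),  |d|² = 68;  R = 4+2 = 6,  c = 68−6² = 32
v_rel = (1, -8),  |v_rel|² = 65;  v_rel·d = (1)·(2) + (-8)·(8) = -62
65·t² + 124·t + 32 = 0  ⇒  m = (-62)² − 65·32 = 1764
m = 1764 > 0,  v_rel·d = -62 < 0  ⇒  outside

inside=no margin=1764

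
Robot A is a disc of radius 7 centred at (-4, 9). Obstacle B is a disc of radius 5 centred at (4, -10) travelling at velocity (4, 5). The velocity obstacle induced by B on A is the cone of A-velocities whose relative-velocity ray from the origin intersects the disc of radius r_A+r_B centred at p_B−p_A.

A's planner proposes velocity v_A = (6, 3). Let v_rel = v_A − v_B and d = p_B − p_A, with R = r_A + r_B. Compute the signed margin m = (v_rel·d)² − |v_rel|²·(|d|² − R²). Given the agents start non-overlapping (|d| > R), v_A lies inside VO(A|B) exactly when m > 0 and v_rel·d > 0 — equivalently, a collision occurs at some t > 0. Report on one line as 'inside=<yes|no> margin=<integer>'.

d = (8, -19),  |d|² = 425;  R = 7+5 = 12,  c = 425−12² = 281
v_rel = (2, -2),  |v_rel|² = 8;  v_rel·d = (2)·(8) + (-2)·(-19) = 54
8·t² − 108·t + 281 = 0  ⇒  m = 54² − 8·281 = 668
m = 668 > 0,  v_rel·d = 54 > 0  ⇒  inside

inside=yes margin=668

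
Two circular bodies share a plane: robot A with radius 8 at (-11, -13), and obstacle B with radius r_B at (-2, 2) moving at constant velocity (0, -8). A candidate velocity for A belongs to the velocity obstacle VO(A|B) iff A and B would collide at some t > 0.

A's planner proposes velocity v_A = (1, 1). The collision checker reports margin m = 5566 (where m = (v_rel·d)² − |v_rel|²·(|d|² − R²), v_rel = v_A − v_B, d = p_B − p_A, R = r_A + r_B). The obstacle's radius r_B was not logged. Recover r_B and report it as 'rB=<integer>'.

m = 5566
d = (9, 15);  v_rel = (1, 9),  |v_rel|² = 82
v_rel×d = (1)·(15) − (9)·(9) = -66
since m = R²·82 − (-66)²:  R² = (4356 + 5566) / 82 = 121
R = √121 = 11  ⇒  r_B = 11 − 8 = 3

rB=3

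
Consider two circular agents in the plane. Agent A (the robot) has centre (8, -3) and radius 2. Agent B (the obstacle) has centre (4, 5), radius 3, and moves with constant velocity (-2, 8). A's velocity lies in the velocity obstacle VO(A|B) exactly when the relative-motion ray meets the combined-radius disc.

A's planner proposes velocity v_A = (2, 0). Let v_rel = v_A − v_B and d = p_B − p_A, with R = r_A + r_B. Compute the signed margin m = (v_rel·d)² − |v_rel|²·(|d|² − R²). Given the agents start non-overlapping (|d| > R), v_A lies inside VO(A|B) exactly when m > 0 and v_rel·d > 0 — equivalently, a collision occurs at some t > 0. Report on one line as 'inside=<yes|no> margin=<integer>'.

d = (-4, 8),  |d|² = 80;  R = 2+3 = 5,  c = 80−5² = 55
v_rel = (4, -8),  |v_rel|² = 80;  v_rel·d = (4)·(-4) + (-8)·(8) = -80
80·t² + 160·t + 55 = 0  ⇒  m = (-80)² − 80·55 = 2000
m = 2000 > 0,  v_rel·d = -80 < 0  ⇒  outside

inside=no margin=2000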